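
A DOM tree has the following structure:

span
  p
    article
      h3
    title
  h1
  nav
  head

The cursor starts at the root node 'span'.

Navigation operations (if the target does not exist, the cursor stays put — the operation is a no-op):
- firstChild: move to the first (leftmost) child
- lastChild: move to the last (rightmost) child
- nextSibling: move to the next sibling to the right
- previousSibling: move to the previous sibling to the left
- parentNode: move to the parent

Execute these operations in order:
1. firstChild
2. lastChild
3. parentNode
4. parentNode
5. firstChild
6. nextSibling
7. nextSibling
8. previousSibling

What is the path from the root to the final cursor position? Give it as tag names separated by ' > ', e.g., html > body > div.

After 1 (firstChild): p
After 2 (lastChild): title
After 3 (parentNode): p
After 4 (parentNode): span
After 5 (firstChild): p
After 6 (nextSibling): h1
After 7 (nextSibling): nav
After 8 (previousSibling): h1

Answer: span > h1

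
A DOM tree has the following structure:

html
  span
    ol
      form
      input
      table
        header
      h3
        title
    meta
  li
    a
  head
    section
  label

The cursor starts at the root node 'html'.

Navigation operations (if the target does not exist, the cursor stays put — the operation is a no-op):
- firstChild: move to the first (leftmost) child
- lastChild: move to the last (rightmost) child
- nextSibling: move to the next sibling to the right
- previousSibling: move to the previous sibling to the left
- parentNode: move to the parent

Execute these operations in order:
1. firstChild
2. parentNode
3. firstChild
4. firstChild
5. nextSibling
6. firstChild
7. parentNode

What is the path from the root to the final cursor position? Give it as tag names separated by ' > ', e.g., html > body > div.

Answer: html > span

Derivation:
After 1 (firstChild): span
After 2 (parentNode): html
After 3 (firstChild): span
After 4 (firstChild): ol
After 5 (nextSibling): meta
After 6 (firstChild): meta (no-op, stayed)
After 7 (parentNode): span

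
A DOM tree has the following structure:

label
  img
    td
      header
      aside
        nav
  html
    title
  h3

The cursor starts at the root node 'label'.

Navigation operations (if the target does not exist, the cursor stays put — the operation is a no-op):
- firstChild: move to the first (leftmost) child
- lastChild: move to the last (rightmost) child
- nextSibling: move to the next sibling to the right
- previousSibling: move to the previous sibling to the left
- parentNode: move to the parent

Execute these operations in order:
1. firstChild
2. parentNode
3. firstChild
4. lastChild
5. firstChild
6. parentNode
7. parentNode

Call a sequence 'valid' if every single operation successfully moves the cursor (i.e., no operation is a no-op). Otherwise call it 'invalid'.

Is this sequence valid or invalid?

Answer: valid

Derivation:
After 1 (firstChild): img
After 2 (parentNode): label
After 3 (firstChild): img
After 4 (lastChild): td
After 5 (firstChild): header
After 6 (parentNode): td
After 7 (parentNode): img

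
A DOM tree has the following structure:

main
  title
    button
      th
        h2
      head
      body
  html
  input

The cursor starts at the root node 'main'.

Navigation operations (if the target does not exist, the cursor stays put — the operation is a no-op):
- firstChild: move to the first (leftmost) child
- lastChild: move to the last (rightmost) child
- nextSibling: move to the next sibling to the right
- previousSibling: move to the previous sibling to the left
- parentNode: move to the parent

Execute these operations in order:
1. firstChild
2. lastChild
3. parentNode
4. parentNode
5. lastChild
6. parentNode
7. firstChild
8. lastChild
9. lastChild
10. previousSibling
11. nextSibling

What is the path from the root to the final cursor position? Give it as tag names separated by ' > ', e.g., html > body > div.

After 1 (firstChild): title
After 2 (lastChild): button
After 3 (parentNode): title
After 4 (parentNode): main
After 5 (lastChild): input
After 6 (parentNode): main
After 7 (firstChild): title
After 8 (lastChild): button
After 9 (lastChild): body
After 10 (previousSibling): head
After 11 (nextSibling): body

Answer: main > title > button > body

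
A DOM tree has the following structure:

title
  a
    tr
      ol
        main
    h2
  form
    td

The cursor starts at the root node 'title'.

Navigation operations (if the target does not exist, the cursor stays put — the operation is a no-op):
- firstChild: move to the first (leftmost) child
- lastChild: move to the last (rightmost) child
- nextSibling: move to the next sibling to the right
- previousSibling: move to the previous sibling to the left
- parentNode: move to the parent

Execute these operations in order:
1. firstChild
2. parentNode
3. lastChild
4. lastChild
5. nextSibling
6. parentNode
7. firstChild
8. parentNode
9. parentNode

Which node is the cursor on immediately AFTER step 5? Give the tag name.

After 1 (firstChild): a
After 2 (parentNode): title
After 3 (lastChild): form
After 4 (lastChild): td
After 5 (nextSibling): td (no-op, stayed)

Answer: td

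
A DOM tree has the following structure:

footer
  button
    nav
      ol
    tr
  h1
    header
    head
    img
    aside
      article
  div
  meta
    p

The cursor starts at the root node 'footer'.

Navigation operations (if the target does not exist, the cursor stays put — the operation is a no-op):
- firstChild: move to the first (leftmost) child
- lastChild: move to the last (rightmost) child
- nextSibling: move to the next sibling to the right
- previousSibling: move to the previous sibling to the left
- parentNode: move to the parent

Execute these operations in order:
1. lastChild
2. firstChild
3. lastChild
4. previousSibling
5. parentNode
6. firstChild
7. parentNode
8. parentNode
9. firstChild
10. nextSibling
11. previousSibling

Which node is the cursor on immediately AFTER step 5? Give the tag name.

After 1 (lastChild): meta
After 2 (firstChild): p
After 3 (lastChild): p (no-op, stayed)
After 4 (previousSibling): p (no-op, stayed)
After 5 (parentNode): meta

Answer: meta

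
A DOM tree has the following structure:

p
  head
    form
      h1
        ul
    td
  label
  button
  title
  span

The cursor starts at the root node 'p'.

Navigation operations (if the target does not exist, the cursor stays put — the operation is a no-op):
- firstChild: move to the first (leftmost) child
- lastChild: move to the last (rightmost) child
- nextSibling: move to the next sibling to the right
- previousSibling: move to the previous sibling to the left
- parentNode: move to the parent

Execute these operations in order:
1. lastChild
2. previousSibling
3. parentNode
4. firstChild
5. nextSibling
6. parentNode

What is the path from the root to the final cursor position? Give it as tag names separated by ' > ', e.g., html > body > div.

Answer: p

Derivation:
After 1 (lastChild): span
After 2 (previousSibling): title
After 3 (parentNode): p
After 4 (firstChild): head
After 5 (nextSibling): label
After 6 (parentNode): p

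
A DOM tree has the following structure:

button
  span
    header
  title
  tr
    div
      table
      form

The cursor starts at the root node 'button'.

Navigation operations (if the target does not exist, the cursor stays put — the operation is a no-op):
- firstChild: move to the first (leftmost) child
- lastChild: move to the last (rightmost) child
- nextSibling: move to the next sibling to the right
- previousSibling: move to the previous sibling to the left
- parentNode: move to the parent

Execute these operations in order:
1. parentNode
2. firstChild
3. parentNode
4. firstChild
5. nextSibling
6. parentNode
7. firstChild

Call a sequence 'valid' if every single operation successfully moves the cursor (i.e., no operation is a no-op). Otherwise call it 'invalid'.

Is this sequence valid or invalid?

Answer: invalid

Derivation:
After 1 (parentNode): button (no-op, stayed)
After 2 (firstChild): span
After 3 (parentNode): button
After 4 (firstChild): span
After 5 (nextSibling): title
After 6 (parentNode): button
After 7 (firstChild): span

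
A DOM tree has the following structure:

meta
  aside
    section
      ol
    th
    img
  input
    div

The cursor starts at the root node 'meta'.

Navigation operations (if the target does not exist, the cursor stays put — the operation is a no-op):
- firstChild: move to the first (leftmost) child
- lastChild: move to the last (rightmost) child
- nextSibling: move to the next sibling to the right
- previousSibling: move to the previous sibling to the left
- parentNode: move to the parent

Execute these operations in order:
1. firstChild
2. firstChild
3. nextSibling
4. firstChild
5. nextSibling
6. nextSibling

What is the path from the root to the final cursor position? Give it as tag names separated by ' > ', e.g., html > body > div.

After 1 (firstChild): aside
After 2 (firstChild): section
After 3 (nextSibling): th
After 4 (firstChild): th (no-op, stayed)
After 5 (nextSibling): img
After 6 (nextSibling): img (no-op, stayed)

Answer: meta > aside > img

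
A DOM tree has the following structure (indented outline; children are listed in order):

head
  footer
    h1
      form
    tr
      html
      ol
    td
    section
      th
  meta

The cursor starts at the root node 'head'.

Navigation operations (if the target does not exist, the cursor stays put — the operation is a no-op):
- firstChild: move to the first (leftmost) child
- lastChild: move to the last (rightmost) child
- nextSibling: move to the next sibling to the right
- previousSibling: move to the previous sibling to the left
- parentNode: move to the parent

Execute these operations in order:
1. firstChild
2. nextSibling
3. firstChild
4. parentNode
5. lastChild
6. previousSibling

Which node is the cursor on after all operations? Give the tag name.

Answer: footer

Derivation:
After 1 (firstChild): footer
After 2 (nextSibling): meta
After 3 (firstChild): meta (no-op, stayed)
After 4 (parentNode): head
After 5 (lastChild): meta
After 6 (previousSibling): footer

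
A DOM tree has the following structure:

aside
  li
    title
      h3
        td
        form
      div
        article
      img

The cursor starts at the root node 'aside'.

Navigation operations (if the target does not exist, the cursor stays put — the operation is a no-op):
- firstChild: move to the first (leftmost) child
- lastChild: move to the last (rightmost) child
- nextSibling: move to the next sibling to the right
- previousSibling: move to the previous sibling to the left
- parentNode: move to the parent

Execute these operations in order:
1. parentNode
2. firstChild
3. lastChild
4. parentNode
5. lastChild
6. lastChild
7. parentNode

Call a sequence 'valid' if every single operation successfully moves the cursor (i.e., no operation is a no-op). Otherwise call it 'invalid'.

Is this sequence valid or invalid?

Answer: invalid

Derivation:
After 1 (parentNode): aside (no-op, stayed)
After 2 (firstChild): li
After 3 (lastChild): title
After 4 (parentNode): li
After 5 (lastChild): title
After 6 (lastChild): img
After 7 (parentNode): title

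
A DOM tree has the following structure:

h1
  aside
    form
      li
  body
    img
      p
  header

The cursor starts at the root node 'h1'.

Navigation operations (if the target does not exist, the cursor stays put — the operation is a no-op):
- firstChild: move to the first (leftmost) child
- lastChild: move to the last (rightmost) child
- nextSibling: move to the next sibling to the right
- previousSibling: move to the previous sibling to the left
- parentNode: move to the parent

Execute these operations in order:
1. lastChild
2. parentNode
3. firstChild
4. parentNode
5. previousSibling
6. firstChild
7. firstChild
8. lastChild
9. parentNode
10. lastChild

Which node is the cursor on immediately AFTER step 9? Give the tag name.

Answer: form

Derivation:
After 1 (lastChild): header
After 2 (parentNode): h1
After 3 (firstChild): aside
After 4 (parentNode): h1
After 5 (previousSibling): h1 (no-op, stayed)
After 6 (firstChild): aside
After 7 (firstChild): form
After 8 (lastChild): li
After 9 (parentNode): form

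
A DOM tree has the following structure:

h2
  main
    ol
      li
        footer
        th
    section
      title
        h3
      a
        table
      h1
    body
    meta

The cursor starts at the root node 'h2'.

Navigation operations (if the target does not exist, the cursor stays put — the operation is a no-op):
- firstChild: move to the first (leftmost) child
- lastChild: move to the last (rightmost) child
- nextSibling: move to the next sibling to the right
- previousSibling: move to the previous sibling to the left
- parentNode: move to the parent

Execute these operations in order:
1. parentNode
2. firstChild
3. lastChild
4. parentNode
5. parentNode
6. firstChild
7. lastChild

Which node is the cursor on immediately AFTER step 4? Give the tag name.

After 1 (parentNode): h2 (no-op, stayed)
After 2 (firstChild): main
After 3 (lastChild): meta
After 4 (parentNode): main

Answer: main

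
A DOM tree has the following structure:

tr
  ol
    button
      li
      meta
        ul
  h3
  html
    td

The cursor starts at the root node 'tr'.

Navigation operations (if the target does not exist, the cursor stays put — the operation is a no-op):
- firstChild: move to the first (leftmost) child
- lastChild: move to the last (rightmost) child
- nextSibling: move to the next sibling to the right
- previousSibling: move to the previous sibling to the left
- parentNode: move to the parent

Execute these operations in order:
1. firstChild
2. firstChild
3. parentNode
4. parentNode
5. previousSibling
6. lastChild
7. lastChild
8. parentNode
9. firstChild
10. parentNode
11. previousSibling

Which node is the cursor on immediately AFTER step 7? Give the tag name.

After 1 (firstChild): ol
After 2 (firstChild): button
After 3 (parentNode): ol
After 4 (parentNode): tr
After 5 (previousSibling): tr (no-op, stayed)
After 6 (lastChild): html
After 7 (lastChild): td

Answer: td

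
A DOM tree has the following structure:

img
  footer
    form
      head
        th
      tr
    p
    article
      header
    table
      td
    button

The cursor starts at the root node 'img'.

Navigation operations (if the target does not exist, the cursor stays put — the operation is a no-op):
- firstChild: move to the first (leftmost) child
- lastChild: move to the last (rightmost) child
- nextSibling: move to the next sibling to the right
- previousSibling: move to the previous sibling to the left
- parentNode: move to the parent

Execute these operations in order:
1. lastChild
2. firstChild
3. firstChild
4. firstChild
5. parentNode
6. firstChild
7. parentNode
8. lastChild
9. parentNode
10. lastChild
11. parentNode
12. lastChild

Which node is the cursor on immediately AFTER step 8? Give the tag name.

Answer: th

Derivation:
After 1 (lastChild): footer
After 2 (firstChild): form
After 3 (firstChild): head
After 4 (firstChild): th
After 5 (parentNode): head
After 6 (firstChild): th
After 7 (parentNode): head
After 8 (lastChild): th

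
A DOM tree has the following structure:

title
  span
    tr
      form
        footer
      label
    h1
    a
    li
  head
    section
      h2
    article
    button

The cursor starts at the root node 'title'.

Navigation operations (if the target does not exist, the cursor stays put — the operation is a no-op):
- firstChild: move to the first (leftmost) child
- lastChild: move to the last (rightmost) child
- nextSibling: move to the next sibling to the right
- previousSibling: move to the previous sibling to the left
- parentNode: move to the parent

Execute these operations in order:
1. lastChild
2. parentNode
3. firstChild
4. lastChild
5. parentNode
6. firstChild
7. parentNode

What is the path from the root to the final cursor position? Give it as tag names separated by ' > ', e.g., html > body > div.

After 1 (lastChild): head
After 2 (parentNode): title
After 3 (firstChild): span
After 4 (lastChild): li
After 5 (parentNode): span
After 6 (firstChild): tr
After 7 (parentNode): span

Answer: title > span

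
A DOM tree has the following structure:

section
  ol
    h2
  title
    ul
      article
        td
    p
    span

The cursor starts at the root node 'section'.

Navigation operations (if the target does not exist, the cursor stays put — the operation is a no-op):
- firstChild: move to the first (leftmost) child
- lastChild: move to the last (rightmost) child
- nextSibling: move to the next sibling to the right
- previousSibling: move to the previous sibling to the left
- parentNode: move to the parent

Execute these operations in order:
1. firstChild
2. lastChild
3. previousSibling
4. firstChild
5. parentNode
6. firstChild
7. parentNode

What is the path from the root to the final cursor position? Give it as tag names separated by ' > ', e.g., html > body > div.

Answer: section > ol

Derivation:
After 1 (firstChild): ol
After 2 (lastChild): h2
After 3 (previousSibling): h2 (no-op, stayed)
After 4 (firstChild): h2 (no-op, stayed)
After 5 (parentNode): ol
After 6 (firstChild): h2
After 7 (parentNode): ol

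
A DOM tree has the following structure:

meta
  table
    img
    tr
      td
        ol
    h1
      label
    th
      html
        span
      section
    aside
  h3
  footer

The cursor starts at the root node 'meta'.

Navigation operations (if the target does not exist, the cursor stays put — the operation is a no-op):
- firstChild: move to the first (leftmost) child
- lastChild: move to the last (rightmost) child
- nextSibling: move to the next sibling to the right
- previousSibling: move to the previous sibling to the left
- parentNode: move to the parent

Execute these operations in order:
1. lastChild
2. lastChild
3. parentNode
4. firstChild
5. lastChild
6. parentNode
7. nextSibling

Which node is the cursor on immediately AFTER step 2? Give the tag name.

After 1 (lastChild): footer
After 2 (lastChild): footer (no-op, stayed)

Answer: footer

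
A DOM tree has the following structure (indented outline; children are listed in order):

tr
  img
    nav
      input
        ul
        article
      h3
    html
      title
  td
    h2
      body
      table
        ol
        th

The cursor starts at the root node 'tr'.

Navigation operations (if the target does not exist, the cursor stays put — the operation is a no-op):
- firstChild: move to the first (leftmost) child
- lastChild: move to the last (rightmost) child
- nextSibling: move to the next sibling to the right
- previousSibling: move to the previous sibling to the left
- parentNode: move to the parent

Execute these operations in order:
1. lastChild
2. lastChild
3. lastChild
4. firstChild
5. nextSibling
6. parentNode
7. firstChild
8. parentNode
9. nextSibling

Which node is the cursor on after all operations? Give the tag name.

Answer: table

Derivation:
After 1 (lastChild): td
After 2 (lastChild): h2
After 3 (lastChild): table
After 4 (firstChild): ol
After 5 (nextSibling): th
After 6 (parentNode): table
After 7 (firstChild): ol
After 8 (parentNode): table
After 9 (nextSibling): table (no-op, stayed)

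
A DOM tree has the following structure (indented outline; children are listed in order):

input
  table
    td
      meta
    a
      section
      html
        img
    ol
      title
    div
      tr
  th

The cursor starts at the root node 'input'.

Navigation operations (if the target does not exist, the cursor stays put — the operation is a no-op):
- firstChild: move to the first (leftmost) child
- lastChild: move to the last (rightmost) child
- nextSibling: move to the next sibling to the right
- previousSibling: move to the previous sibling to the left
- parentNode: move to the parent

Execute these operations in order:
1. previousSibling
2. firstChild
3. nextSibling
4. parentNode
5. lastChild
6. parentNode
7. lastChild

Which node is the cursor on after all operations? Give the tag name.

After 1 (previousSibling): input (no-op, stayed)
After 2 (firstChild): table
After 3 (nextSibling): th
After 4 (parentNode): input
After 5 (lastChild): th
After 6 (parentNode): input
After 7 (lastChild): th

Answer: th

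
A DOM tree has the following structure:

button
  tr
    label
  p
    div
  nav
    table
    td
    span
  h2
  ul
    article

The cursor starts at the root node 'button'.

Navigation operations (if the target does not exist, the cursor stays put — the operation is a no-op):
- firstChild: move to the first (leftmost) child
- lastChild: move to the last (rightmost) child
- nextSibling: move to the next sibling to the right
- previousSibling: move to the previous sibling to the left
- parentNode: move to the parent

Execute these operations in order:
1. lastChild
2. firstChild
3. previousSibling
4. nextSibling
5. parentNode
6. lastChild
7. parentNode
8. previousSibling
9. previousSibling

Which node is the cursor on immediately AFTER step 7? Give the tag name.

After 1 (lastChild): ul
After 2 (firstChild): article
After 3 (previousSibling): article (no-op, stayed)
After 4 (nextSibling): article (no-op, stayed)
After 5 (parentNode): ul
After 6 (lastChild): article
After 7 (parentNode): ul

Answer: ul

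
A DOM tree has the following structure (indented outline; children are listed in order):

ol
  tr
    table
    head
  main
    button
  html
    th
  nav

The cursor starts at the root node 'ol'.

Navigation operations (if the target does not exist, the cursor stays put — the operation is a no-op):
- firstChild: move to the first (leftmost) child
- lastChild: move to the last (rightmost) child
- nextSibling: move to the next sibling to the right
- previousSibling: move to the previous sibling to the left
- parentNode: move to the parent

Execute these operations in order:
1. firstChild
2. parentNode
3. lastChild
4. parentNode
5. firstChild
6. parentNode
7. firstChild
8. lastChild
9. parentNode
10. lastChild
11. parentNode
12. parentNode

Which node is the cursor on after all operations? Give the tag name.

After 1 (firstChild): tr
After 2 (parentNode): ol
After 3 (lastChild): nav
After 4 (parentNode): ol
After 5 (firstChild): tr
After 6 (parentNode): ol
After 7 (firstChild): tr
After 8 (lastChild): head
After 9 (parentNode): tr
After 10 (lastChild): head
After 11 (parentNode): tr
After 12 (parentNode): ol

Answer: ol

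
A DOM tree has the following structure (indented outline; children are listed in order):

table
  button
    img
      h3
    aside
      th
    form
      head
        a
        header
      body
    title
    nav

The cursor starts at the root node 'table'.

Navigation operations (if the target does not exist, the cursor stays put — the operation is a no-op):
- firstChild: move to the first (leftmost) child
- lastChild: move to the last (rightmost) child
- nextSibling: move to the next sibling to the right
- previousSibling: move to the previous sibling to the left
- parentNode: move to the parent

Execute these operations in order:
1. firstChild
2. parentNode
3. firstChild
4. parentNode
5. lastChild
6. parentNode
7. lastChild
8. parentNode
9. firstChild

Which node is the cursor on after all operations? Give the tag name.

After 1 (firstChild): button
After 2 (parentNode): table
After 3 (firstChild): button
After 4 (parentNode): table
After 5 (lastChild): button
After 6 (parentNode): table
After 7 (lastChild): button
After 8 (parentNode): table
After 9 (firstChild): button

Answer: button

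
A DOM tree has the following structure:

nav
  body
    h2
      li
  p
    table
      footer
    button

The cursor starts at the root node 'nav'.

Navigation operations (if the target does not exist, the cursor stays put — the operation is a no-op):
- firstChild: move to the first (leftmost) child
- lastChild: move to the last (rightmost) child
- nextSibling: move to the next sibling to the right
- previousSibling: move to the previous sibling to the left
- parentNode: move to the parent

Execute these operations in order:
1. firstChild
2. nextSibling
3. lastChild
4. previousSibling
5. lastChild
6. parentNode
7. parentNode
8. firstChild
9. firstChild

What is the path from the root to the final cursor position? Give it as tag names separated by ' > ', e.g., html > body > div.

Answer: nav > p > table > footer

Derivation:
After 1 (firstChild): body
After 2 (nextSibling): p
After 3 (lastChild): button
After 4 (previousSibling): table
After 5 (lastChild): footer
After 6 (parentNode): table
After 7 (parentNode): p
After 8 (firstChild): table
After 9 (firstChild): footer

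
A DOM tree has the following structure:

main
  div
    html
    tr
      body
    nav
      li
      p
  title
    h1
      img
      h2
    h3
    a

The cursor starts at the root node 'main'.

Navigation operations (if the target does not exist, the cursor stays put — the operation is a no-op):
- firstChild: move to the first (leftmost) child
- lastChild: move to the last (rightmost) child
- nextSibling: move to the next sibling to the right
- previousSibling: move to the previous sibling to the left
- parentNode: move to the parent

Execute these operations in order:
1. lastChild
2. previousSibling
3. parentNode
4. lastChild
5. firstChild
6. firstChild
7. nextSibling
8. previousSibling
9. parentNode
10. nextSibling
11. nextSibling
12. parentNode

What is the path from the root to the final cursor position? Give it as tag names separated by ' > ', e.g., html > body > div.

Answer: main > title

Derivation:
After 1 (lastChild): title
After 2 (previousSibling): div
After 3 (parentNode): main
After 4 (lastChild): title
After 5 (firstChild): h1
After 6 (firstChild): img
After 7 (nextSibling): h2
After 8 (previousSibling): img
After 9 (parentNode): h1
After 10 (nextSibling): h3
After 11 (nextSibling): a
After 12 (parentNode): title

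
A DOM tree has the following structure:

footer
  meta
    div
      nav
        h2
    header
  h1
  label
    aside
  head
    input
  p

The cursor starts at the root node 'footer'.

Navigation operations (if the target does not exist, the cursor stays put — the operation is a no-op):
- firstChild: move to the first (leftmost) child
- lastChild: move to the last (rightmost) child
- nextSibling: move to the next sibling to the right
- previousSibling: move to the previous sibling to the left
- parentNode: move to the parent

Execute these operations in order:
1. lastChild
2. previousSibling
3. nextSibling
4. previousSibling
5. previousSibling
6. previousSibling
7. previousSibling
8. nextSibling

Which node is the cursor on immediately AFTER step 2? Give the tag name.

After 1 (lastChild): p
After 2 (previousSibling): head

Answer: head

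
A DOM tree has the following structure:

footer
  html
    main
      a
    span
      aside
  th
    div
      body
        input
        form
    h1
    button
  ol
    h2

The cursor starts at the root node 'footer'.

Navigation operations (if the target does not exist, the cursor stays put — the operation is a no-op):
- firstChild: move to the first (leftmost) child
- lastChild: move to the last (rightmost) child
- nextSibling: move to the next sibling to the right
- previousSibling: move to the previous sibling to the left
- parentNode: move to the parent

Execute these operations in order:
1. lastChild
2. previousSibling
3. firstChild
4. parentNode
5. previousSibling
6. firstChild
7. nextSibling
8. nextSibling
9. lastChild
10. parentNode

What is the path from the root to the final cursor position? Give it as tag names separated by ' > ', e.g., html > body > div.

Answer: footer > html > span

Derivation:
After 1 (lastChild): ol
After 2 (previousSibling): th
After 3 (firstChild): div
After 4 (parentNode): th
After 5 (previousSibling): html
After 6 (firstChild): main
After 7 (nextSibling): span
After 8 (nextSibling): span (no-op, stayed)
After 9 (lastChild): aside
After 10 (parentNode): span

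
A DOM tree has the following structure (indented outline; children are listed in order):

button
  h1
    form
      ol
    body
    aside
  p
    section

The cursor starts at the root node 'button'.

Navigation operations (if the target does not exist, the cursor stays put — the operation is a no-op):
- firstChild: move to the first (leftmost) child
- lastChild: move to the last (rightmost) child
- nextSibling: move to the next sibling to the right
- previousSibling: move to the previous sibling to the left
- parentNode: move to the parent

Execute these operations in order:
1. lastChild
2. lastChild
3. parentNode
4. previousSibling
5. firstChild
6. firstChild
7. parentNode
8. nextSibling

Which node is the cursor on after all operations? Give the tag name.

After 1 (lastChild): p
After 2 (lastChild): section
After 3 (parentNode): p
After 4 (previousSibling): h1
After 5 (firstChild): form
After 6 (firstChild): ol
After 7 (parentNode): form
After 8 (nextSibling): body

Answer: body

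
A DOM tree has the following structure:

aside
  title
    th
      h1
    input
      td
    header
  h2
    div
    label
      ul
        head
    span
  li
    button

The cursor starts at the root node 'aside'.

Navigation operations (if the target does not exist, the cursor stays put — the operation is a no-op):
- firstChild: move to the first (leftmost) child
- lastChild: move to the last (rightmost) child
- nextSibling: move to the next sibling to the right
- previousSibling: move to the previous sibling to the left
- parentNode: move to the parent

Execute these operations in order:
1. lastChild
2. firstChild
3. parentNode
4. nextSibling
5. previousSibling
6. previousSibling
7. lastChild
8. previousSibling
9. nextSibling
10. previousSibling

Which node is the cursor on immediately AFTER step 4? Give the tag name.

After 1 (lastChild): li
After 2 (firstChild): button
After 3 (parentNode): li
After 4 (nextSibling): li (no-op, stayed)

Answer: li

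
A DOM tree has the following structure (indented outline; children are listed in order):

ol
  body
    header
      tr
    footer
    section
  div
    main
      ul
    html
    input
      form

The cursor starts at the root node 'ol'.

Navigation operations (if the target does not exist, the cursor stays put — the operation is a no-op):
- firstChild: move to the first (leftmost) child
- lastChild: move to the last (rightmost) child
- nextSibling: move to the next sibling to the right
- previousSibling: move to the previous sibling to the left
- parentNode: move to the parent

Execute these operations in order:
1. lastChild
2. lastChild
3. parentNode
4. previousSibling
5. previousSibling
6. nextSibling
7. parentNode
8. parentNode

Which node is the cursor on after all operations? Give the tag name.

After 1 (lastChild): div
After 2 (lastChild): input
After 3 (parentNode): div
After 4 (previousSibling): body
After 5 (previousSibling): body (no-op, stayed)
After 6 (nextSibling): div
After 7 (parentNode): ol
After 8 (parentNode): ol (no-op, stayed)

Answer: ol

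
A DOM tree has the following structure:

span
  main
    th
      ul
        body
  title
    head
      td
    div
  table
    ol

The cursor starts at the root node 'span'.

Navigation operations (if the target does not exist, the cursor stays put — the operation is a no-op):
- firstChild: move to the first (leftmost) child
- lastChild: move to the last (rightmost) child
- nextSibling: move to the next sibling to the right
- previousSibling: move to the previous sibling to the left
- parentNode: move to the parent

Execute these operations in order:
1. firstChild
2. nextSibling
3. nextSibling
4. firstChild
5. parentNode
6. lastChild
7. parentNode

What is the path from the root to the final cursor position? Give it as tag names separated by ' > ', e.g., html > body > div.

After 1 (firstChild): main
After 2 (nextSibling): title
After 3 (nextSibling): table
After 4 (firstChild): ol
After 5 (parentNode): table
After 6 (lastChild): ol
After 7 (parentNode): table

Answer: span > table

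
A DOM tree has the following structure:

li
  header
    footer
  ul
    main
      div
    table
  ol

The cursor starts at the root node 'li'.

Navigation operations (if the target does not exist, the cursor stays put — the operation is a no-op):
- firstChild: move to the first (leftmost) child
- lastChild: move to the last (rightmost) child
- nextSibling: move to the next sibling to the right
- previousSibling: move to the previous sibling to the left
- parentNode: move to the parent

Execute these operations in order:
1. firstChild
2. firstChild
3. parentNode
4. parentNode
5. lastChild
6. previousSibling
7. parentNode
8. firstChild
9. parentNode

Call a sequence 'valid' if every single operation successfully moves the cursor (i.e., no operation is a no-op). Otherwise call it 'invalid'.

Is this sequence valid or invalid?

After 1 (firstChild): header
After 2 (firstChild): footer
After 3 (parentNode): header
After 4 (parentNode): li
After 5 (lastChild): ol
After 6 (previousSibling): ul
After 7 (parentNode): li
After 8 (firstChild): header
After 9 (parentNode): li

Answer: valid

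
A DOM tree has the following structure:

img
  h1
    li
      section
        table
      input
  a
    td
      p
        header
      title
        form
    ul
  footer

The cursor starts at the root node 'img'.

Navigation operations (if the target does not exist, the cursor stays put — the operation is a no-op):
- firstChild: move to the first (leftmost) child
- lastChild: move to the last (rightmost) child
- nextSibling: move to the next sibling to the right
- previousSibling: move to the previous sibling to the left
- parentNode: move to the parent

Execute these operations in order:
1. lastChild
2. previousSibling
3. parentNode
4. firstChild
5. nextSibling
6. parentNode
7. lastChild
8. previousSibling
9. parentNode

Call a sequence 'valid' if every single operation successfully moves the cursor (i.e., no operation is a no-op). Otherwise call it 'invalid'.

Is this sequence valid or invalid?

After 1 (lastChild): footer
After 2 (previousSibling): a
After 3 (parentNode): img
After 4 (firstChild): h1
After 5 (nextSibling): a
After 6 (parentNode): img
After 7 (lastChild): footer
After 8 (previousSibling): a
After 9 (parentNode): img

Answer: valid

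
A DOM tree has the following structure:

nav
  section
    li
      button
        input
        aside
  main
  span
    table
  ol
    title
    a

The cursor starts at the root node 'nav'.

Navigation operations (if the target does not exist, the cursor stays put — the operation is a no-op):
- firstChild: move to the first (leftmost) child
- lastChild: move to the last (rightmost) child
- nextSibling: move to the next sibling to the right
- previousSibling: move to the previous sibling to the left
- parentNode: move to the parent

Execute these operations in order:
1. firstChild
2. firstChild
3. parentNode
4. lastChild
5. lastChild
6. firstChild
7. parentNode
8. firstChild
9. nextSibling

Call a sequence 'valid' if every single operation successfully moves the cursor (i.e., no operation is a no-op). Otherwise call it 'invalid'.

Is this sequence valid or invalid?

Answer: valid

Derivation:
After 1 (firstChild): section
After 2 (firstChild): li
After 3 (parentNode): section
After 4 (lastChild): li
After 5 (lastChild): button
After 6 (firstChild): input
After 7 (parentNode): button
After 8 (firstChild): input
After 9 (nextSibling): aside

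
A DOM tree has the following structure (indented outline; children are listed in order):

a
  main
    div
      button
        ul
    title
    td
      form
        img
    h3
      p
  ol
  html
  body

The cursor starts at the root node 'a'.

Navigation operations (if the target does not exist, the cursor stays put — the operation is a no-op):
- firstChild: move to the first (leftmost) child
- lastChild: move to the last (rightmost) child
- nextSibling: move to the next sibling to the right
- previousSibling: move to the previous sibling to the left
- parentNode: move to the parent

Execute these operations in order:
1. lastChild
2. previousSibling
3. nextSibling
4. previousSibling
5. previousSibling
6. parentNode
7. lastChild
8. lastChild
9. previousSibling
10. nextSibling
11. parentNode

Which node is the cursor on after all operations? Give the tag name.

Answer: a

Derivation:
After 1 (lastChild): body
After 2 (previousSibling): html
After 3 (nextSibling): body
After 4 (previousSibling): html
After 5 (previousSibling): ol
After 6 (parentNode): a
After 7 (lastChild): body
After 8 (lastChild): body (no-op, stayed)
After 9 (previousSibling): html
After 10 (nextSibling): body
After 11 (parentNode): a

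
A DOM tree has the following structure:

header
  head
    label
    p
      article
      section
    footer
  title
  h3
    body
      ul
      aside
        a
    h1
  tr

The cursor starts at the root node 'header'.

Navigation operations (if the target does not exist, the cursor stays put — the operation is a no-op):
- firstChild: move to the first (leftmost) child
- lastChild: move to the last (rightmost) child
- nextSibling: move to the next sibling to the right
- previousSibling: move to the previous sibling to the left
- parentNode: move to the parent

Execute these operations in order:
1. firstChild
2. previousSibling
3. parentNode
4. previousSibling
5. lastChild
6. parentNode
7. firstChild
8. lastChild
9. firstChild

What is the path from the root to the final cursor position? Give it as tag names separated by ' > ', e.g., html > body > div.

Answer: header > head > footer

Derivation:
After 1 (firstChild): head
After 2 (previousSibling): head (no-op, stayed)
After 3 (parentNode): header
After 4 (previousSibling): header (no-op, stayed)
After 5 (lastChild): tr
After 6 (parentNode): header
After 7 (firstChild): head
After 8 (lastChild): footer
After 9 (firstChild): footer (no-op, stayed)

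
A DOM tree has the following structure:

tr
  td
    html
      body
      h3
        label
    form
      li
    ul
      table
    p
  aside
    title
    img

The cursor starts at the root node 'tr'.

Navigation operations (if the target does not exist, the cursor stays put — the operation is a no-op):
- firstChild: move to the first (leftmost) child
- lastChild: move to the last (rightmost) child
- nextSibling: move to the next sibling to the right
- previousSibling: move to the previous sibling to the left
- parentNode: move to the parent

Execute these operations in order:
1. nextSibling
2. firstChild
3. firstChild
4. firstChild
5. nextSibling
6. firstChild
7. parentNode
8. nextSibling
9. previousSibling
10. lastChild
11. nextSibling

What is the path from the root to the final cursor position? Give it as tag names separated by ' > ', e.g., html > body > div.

After 1 (nextSibling): tr (no-op, stayed)
After 2 (firstChild): td
After 3 (firstChild): html
After 4 (firstChild): body
After 5 (nextSibling): h3
After 6 (firstChild): label
After 7 (parentNode): h3
After 8 (nextSibling): h3 (no-op, stayed)
After 9 (previousSibling): body
After 10 (lastChild): body (no-op, stayed)
After 11 (nextSibling): h3

Answer: tr > td > html > h3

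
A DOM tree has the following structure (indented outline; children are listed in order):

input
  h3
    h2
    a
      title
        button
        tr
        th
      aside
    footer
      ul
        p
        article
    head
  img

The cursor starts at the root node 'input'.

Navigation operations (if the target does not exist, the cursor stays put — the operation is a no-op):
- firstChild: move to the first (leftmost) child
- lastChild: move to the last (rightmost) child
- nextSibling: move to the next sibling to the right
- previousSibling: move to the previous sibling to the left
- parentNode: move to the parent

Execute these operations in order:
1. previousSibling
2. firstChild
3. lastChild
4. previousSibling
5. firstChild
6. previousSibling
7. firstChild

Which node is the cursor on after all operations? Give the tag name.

Answer: p

Derivation:
After 1 (previousSibling): input (no-op, stayed)
After 2 (firstChild): h3
After 3 (lastChild): head
After 4 (previousSibling): footer
After 5 (firstChild): ul
After 6 (previousSibling): ul (no-op, stayed)
After 7 (firstChild): p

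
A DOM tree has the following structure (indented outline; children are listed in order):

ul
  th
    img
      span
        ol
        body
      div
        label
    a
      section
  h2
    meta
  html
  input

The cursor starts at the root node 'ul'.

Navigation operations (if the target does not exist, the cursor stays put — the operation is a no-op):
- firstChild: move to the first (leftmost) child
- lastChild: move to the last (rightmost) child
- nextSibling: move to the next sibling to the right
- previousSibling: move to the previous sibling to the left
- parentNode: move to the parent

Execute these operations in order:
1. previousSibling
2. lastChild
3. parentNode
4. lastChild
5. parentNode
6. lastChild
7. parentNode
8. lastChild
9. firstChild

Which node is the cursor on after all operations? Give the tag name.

Answer: input

Derivation:
After 1 (previousSibling): ul (no-op, stayed)
After 2 (lastChild): input
After 3 (parentNode): ul
After 4 (lastChild): input
After 5 (parentNode): ul
After 6 (lastChild): input
After 7 (parentNode): ul
After 8 (lastChild): input
After 9 (firstChild): input (no-op, stayed)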